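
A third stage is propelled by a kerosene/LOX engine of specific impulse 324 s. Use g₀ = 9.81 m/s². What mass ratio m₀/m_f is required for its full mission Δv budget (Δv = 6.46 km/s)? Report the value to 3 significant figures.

mass ratio ≈ 7.63

v_e = Isp · g₀ = 324 × 9.81 = 3178.4 m/s.
Using Δv = v_e ln(m₀/m_f): m₀/m_f = exp(Δv / v_e) = exp(6460 / 3178.4) = exp(2.0324) = 7.6327.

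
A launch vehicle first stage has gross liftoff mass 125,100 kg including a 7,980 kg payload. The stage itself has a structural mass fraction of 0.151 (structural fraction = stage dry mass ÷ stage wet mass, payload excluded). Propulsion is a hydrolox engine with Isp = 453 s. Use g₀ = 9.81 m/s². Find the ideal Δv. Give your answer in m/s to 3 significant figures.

Stage wet mass = m₀ − payload = 125,100 − 7,980 = 117,120 kg.
Stage dry mass = ε × stage wet mass = 0.151 × 117,120 = 17,685.1 kg.
Burnout mass m_f = stage dry + payload = 17,685.1 + 7,980 = 25,665.1 kg.
v_e = Isp · g₀ = 453 × 9.81 = 4443.9 m/s.
Δv = v_e · ln(125,100/25,665.1) = 4443.9 × ln(4.874) = 4443.9 × 1.5840 ≈ 7039 m/s.

Δv ≈ 7040 m/s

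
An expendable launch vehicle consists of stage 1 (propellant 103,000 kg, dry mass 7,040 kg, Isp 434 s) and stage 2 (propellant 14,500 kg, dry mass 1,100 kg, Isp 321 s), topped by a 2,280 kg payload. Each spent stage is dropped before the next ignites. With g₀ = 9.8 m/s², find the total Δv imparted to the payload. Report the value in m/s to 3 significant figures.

Δv ≈ 12200 m/s

Ignition mass of stage 1 = 103,000+7,040 + 14,500+1,100 + 2,280 = 127,920 kg.
Stage 1: m₀ = 127,920 kg, m_f = 127,920 − 103,000 = 24,920 kg; Δv = 434×9.8×ln(5.133) = 4253.2×1.6357 ≈ 6957 m/s.
Stage 2: m₀ = 17,880 kg, m_f = 17,880 − 14,500 = 3,380 kg; Δv = 321×9.8×ln(5.29) = 3145.8×1.6658 ≈ 5240 m/s.
Total Δv = 6957 + 5240 = 12197 m/s.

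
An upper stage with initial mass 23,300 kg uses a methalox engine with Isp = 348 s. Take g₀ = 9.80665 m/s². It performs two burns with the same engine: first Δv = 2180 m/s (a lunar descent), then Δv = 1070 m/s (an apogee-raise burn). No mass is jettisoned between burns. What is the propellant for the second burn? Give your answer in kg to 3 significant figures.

propellant for the second burn ≈ 3310 kg

v_e = Isp · g₀ = 348 × 9.80665 = 3412.7 m/s.
After the first burn: m = 23300 × exp(−2180/3412.7) = 23300 × 0.52793 = 12,300.8 kg.
After the second burn: m = 12,300.8 × exp(−1070/3412.7) = 12,300.8 × 0.73086 = 8,990.16 kg.
Second-burn propellant = 12,300.8 − 8,990.16 = 3,310.64 kg.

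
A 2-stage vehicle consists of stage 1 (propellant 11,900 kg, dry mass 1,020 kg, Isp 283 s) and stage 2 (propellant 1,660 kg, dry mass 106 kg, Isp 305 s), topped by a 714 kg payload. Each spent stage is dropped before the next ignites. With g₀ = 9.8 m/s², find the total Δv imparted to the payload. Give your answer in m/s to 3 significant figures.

Ignition mass of stage 1 = 11,900+1,020 + 1,660+106 + 714 = 15,400 kg.
Stage 1: m₀ = 15,400 kg, m_f = 15,400 − 11,900 = 3,500 kg; Δv = 283×9.8×ln(4.4) = 2773.4×1.4816 ≈ 4109 m/s.
Stage 2: m₀ = 2,480 kg, m_f = 2,480 − 1,660 = 820 kg; Δv = 305×9.8×ln(3.024) = 2989.0×1.1067 ≈ 3308 m/s.
Total Δv = 4109 + 3308 = 7417 m/s.

Δv ≈ 7420 m/s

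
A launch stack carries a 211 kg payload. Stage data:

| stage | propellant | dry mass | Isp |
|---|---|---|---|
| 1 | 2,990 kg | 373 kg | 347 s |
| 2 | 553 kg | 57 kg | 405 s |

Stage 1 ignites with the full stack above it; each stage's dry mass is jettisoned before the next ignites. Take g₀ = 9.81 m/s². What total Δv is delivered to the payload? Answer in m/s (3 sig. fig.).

Ignition mass of stage 1 = 2,990+373 + 553+57 + 211 = 4,184 kg.
Stage 1: m₀ = 4,184 kg, m_f = 4,184 − 2,990 = 1,194 kg; Δv = 347×9.81×ln(3.504) = 3404.1×1.2540 ≈ 4269 m/s.
Stage 2: m₀ = 821 kg, m_f = 821 − 553 = 268 kg; Δv = 405×9.81×ln(3.063) = 3973.1×1.1195 ≈ 4448 m/s.
Total Δv = 4269 + 4448 = 8717 m/s.

Δv ≈ 8720 m/s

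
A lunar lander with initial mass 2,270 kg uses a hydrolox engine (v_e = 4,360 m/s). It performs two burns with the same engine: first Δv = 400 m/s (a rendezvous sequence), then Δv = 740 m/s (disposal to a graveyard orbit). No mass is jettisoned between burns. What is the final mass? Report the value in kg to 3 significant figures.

final mass ≈ 1750 kg

After the first burn: m = 2270 × exp(−400/4360.0) = 2270 × 0.91234 = 2,071.01 kg.
After the second burn: m = 2,071.01 × exp(−740/4360.0) = 2,071.01 × 0.84390 = 1,747.73 kg.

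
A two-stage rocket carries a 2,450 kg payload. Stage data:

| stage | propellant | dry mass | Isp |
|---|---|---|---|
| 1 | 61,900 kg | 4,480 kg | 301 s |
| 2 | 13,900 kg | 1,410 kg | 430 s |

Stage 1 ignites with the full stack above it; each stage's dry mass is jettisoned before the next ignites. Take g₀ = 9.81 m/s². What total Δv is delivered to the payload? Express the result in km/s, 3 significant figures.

Δv ≈ 10.4 km/s

Ignition mass of stage 1 = 61,900+4,480 + 13,900+1,410 + 2,450 = 84,140 kg.
Stage 1: m₀ = 84,140 kg, m_f = 84,140 − 61,900 = 22,240 kg; Δv = 301×9.81×ln(3.783) = 2952.8×1.3306 ≈ 3929 m/s.
Stage 2: m₀ = 17,760 kg, m_f = 17,760 − 13,900 = 3,860 kg; Δv = 430×9.81×ln(4.601) = 4218.3×1.5263 ≈ 6438 m/s.
Total Δv = 3929 + 6438 = 10367 m/s.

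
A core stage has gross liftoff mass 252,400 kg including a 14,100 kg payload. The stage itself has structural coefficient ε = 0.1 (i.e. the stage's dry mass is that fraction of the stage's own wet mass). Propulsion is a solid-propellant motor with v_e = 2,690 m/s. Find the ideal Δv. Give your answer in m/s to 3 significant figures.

Stage wet mass = m₀ − payload = 252,400 − 14,100 = 238,300 kg.
Stage dry mass = ε × stage wet mass = 0.1 × 238,300 = 23,830 kg.
Burnout mass m_f = stage dry + payload = 23,830 + 14,100 = 37,930 kg.
By the Tsiolkovsky rocket equation, Δv = v_e · ln(252,400/37,930) = 2690.0 × ln(6.654) = 2690.0 × 1.8953 ≈ 5098 m/s.

Δv ≈ 5100 m/s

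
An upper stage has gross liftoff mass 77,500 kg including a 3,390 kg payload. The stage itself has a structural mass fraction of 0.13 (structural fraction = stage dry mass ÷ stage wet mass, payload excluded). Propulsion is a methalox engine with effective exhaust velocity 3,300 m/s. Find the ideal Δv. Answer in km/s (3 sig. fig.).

Δv ≈ 5.89 km/s

Stage wet mass = m₀ − payload = 77,500 − 3,390 = 74,110 kg.
Stage dry mass = ε × stage wet mass = 0.13 × 74,110 = 9,634.3 kg.
Burnout mass m_f = stage dry + payload = 9,634.3 + 3,390 = 13,024.3 kg.
Using Δv = v_e ln(m₀/m_f): Δv = v_e · ln(77,500/13,024.3) = 3300.0 × ln(5.95) = 3300.0 × 1.7835 ≈ 5885 m/s.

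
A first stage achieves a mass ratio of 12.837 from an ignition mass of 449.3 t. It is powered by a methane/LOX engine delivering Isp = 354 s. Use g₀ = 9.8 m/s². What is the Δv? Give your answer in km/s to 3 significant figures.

v_e = Isp · g₀ = 354 × 9.8 = 3469.2 m/s.
From the ideal rocket equation, Δv = v_e · ln(12.837) = 3469.2 × 2.5523 ≈ 8854.5 m/s.

Δv ≈ 8.85 km/s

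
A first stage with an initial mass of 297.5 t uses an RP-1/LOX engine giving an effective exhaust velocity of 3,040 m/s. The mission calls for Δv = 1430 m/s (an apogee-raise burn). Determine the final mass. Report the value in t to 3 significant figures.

Using Δv = v_e ln(m₀/m_f): m₀/m_f = exp(Δv / v_e) = exp(1430 / 3040.0) = exp(0.4704) = 1.6006.
m_f = m₀ / 1.6006 = 297.5 / 1.6006 = 185.868 t.

final mass ≈ 186 t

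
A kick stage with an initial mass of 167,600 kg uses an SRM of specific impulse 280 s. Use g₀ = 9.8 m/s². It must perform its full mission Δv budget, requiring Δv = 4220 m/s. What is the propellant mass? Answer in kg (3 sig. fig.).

v_e = Isp · g₀ = 280 × 9.8 = 2744.0 m/s.
m₀/m_f = exp(Δv / v_e) = exp(4220 / 2744.0) = exp(1.5379) = 4.6548.
m_f = 167,600 / 4.6548 = 36,005.8 kg, so propellant = m₀ − m_f = 167,600 − 36,005.8 = 131,594.2 kg.

propellant mass ≈ 132000 kg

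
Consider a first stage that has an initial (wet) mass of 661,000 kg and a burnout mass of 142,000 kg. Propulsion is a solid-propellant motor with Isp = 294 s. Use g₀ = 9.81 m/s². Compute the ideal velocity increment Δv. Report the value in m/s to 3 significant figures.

v_e = Isp · g₀ = 294 × 9.81 = 2884.1 m/s.
From the ideal rocket equation, Δv = v_e · ln(m₀/m_f) = 2884.1 × ln(4.655) = 2884.1 × 1.5379 ≈ 4435.6 m/s.

Δv ≈ 4440 m/s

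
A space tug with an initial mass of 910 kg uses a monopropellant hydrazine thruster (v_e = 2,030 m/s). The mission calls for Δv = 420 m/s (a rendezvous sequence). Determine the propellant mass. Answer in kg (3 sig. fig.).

m₀/m_f = exp(Δv / v_e) = exp(420 / 2030.0) = exp(0.2069) = 1.2299.
m_f = 910 / 1.2299 = 739.898 kg, so propellant = m₀ − m_f = 910 − 739.898 = 170.102 kg.

propellant mass ≈ 170 kg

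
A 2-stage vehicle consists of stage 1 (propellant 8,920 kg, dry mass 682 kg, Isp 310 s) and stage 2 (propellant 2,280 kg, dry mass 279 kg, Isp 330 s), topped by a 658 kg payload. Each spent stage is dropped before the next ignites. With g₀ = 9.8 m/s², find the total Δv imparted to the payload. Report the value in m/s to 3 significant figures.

Δv ≈ 7610 m/s

Ignition mass of stage 1 = 8,920+682 + 2,280+279 + 658 = 12,819 kg.
Stage 1: m₀ = 12,819 kg, m_f = 12,819 − 8,920 = 3,899 kg; Δv = 310×9.8×ln(3.288) = 3038.0×1.1902 ≈ 3616 m/s.
Stage 2: m₀ = 3,217 kg, m_f = 3,217 − 2,280 = 937 kg; Δv = 330×9.8×ln(3.433) = 3234.0×1.2335 ≈ 3989 m/s.
Total Δv = 3616 + 3989 = 7605 m/s.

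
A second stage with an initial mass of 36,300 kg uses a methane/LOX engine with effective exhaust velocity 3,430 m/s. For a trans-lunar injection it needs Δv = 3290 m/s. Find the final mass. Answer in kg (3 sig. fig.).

final mass ≈ 13900 kg

Rocket equation: m₀/m_f = exp(Δv / v_e) = exp(3290 / 3430.0) = exp(0.9592) = 2.6096.
m_f = m₀ / 2.6096 = 36,300 / 2.6096 = 13,910.2 kg.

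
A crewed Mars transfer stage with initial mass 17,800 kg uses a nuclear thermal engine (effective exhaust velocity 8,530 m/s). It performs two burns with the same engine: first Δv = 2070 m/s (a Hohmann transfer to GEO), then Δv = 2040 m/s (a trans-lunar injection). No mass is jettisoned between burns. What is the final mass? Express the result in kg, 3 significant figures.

final mass ≈ 11000 kg

After the first burn: m = 17800 × exp(−2070/8530.0) = 17800 × 0.78453 = 13,964.6 kg.
After the second burn: m = 13,964.6 × exp(−2040/8530.0) = 13,964.6 × 0.78729 = 10,994.2 kg.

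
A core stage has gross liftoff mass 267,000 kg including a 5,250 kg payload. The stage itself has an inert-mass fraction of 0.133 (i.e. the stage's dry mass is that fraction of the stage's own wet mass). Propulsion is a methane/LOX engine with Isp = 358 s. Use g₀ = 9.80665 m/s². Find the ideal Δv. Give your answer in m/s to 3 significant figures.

Stage wet mass = m₀ − payload = 267,000 − 5,250 = 261,750 kg.
Stage dry mass = ε × stage wet mass = 0.133 × 261,750 = 34,812.8 kg.
Burnout mass m_f = stage dry + payload = 34,812.8 + 5,250 = 40,062.8 kg.
v_e = Isp · g₀ = 358 × 9.80665 = 3510.8 m/s.
By the Tsiolkovsky rocket equation, Δv = v_e · ln(267,000/40,062.8) = 3510.8 × ln(6.665) = 3510.8 × 1.8968 ≈ 6659 m/s.

Δv ≈ 6660 m/s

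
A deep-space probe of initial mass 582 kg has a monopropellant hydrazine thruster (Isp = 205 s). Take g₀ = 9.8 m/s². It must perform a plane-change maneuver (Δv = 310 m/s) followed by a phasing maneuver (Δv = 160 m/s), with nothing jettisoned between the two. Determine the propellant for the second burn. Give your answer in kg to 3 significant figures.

v_e = Isp · g₀ = 205 × 9.8 = 2009.0 m/s.
After the first burn: m = 582 × exp(−310/2009.0) = 582 × 0.85701 = 498.78 kg.
After the second burn: m = 498.78 × exp(−160/2009.0) = 498.78 × 0.92345 = 460.598 kg.
Second-burn propellant = 498.78 − 460.598 = 38.182 kg.

propellant for the second burn ≈ 38.2 kg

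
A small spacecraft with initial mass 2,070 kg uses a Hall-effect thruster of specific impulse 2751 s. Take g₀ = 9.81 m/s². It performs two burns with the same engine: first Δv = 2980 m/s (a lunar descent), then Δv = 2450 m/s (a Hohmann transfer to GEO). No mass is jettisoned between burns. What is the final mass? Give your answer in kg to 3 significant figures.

v_e = Isp · g₀ = 2751 × 9.81 = 26987.3 m/s.
After the first burn: m = 2070 × exp(−2980/26987.3) = 2070 × 0.89546 = 1,853.6 kg.
After the second burn: m = 1,853.6 × exp(−2450/26987.3) = 1,853.6 × 0.91322 = 1,692.74 kg.

final mass ≈ 1690 kg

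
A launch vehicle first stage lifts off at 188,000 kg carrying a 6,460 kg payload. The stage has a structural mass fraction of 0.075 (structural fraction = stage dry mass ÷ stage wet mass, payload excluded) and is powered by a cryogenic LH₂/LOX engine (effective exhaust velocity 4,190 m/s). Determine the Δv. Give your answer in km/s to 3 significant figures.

Δv ≈ 9.37 km/s

Stage wet mass = m₀ − payload = 188,000 − 6,460 = 181,540 kg.
Stage dry mass = ε × stage wet mass = 0.075 × 181,540 = 13,615.5 kg.
Burnout mass m_f = stage dry + payload = 13,615.5 + 6,460 = 20,075.5 kg.
Δv = v_e · ln(188,000/20,075.5) = 4190.0 × ln(9.365) = 4190.0 × 2.2369 ≈ 9373 m/s.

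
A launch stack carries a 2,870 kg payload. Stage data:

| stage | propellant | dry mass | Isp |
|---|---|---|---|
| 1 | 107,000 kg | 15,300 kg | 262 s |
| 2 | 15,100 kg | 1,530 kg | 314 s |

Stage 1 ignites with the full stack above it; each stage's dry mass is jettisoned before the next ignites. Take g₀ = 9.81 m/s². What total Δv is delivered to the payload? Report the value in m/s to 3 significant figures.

Δv ≈ 8200 m/s

Ignition mass of stage 1 = 107,000+15,300 + 15,100+1,530 + 2,870 = 141,800 kg.
Stage 1: m₀ = 141,800 kg, m_f = 141,800 − 107,000 = 34,800 kg; Δv = 262×9.81×ln(4.075) = 2570.2×1.4048 ≈ 3611 m/s.
Stage 2: m₀ = 19,500 kg, m_f = 19,500 − 15,100 = 4,400 kg; Δv = 314×9.81×ln(4.432) = 3080.3×1.4888 ≈ 4586 m/s.
Total Δv = 3611 + 4586 = 8197 m/s.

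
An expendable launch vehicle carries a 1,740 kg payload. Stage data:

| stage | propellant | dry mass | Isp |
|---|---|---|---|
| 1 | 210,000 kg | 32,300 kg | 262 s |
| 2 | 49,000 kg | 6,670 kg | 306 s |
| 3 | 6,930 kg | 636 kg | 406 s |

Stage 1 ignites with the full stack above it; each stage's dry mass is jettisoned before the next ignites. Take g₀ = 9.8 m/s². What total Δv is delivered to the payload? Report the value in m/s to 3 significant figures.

Δv ≈ 12600 m/s

Ignition mass of stage 1 = 210,000+32,300 + 49,000+6,670 + 6,930+636 + 1,740 = 307,276 kg.
Stage 1: m₀ = 307,276 kg, m_f = 307,276 − 210,000 = 97,276 kg; Δv = 262×9.8×ln(3.159) = 2567.6×1.1502 ≈ 2953 m/s.
Stage 2: m₀ = 64,976 kg, m_f = 64,976 − 49,000 = 15,976 kg; Δv = 306×9.8×ln(4.067) = 2998.8×1.4029 ≈ 4207 m/s.
Stage 3: m₀ = 9,306 kg, m_f = 9,306 − 6,930 = 2,376 kg; Δv = 406×9.8×ln(3.917) = 3978.8×1.3652 ≈ 5432 m/s.
Total Δv = 2953 + 4207 + 5432 = 12592 m/s.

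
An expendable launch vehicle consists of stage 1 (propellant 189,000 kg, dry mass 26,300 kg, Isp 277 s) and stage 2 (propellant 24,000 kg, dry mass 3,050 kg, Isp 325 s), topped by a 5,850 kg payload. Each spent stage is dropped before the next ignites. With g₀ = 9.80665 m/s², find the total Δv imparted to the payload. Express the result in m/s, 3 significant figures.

Δv ≈ 8060 m/s

Ignition mass of stage 1 = 189,000+26,300 + 24,000+3,050 + 5,850 = 248,200 kg.
Stage 1: m₀ = 248,200 kg, m_f = 248,200 − 189,000 = 59,200 kg; Δv = 277×9.80665×ln(4.193) = 2716.4×1.4333 ≈ 3894 m/s.
Stage 2: m₀ = 32,900 kg, m_f = 32,900 − 24,000 = 8,900 kg; Δv = 325×9.80665×ln(3.697) = 3187.2×1.3074 ≈ 4167 m/s.
Total Δv = 3894 + 4167 = 8061 m/s.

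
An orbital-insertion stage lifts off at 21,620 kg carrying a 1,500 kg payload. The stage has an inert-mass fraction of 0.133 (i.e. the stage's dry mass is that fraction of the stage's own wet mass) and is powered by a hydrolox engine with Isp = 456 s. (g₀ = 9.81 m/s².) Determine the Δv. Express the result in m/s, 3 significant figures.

Δv ≈ 7360 m/s

Stage wet mass = m₀ − payload = 21,620 − 1,500 = 20,120 kg.
Stage dry mass = ε × stage wet mass = 0.133 × 20,120 = 2,675.96 kg.
Burnout mass m_f = stage dry + payload = 2,675.96 + 1,500 = 4,175.96 kg.
v_e = Isp · g₀ = 456 × 9.81 = 4473.4 m/s.
From the ideal rocket equation, Δv = v_e · ln(21,620/4,175.96) = 4473.4 × ln(5.177) = 4473.4 × 1.6443 ≈ 7355 m/s.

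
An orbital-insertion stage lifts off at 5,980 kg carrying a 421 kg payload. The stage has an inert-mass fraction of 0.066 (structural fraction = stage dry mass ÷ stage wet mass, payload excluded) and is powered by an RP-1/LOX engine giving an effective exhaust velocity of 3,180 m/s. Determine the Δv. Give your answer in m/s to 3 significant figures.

Stage wet mass = m₀ − payload = 5,980 − 421 = 5,559 kg.
Stage dry mass = ε × stage wet mass = 0.066 × 5,559 = 366.894 kg.
Burnout mass m_f = stage dry + payload = 366.894 + 421 = 787.894 kg.
Δv = v_e · ln(5,980/787.894) = 3180.0 × ln(7.59) = 3180.0 × 2.0268 ≈ 6445 m/s.

Δv ≈ 6450 m/s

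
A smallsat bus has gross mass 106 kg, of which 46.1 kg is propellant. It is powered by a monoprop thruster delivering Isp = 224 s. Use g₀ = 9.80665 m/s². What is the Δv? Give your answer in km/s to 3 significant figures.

Δv ≈ 1.25 km/s

v_e = Isp · g₀ = 224 × 9.80665 = 2196.7 m/s.
m_f = m₀ − m_prop = 106 − 46.1 = 59.9 kg.
Δv = v_e · ln(m₀/m_f) = 2196.7 × ln(1.77) = 2196.7 × 0.5708 ≈ 1253.8 m/s.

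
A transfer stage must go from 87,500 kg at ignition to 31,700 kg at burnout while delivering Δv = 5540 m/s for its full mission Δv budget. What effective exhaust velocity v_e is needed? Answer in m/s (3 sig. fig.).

v_e ≈ 5460 m/s

ln(m₀/m_f) = ln(87500/31700) = ln(2.76) = 1.0153.
Using Δv = v_e ln(m₀/m_f): v_e = Δv / ln(m₀/m_f) = 5540 / 1.0153 = 5456.4 m/s.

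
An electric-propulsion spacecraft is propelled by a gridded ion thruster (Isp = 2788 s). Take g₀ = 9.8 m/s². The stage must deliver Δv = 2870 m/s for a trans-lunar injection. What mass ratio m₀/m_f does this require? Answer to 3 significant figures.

v_e = Isp · g₀ = 2788 × 9.8 = 27322.4 m/s.
m₀/m_f = exp(Δv / v_e) = exp(2870 / 27322.4) = exp(0.1050) = 1.1108.

mass ratio ≈ 1.11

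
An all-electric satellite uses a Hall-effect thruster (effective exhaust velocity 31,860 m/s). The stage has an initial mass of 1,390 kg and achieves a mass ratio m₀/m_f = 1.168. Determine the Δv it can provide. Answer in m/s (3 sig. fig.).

Δv = v_e · ln(1.168) = 31860.0 × 0.1553 ≈ 4947.6 m/s.

Δv ≈ 4950 m/s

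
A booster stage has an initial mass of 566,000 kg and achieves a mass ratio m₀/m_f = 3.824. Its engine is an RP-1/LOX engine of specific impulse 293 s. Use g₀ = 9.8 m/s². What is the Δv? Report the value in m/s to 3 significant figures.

Δv ≈ 3850 m/s

v_e = Isp · g₀ = 293 × 9.8 = 2871.4 m/s.
Using Δv = v_e ln(m₀/m_f): Δv = v_e · ln(3.824) = 2871.4 × 1.3413 ≈ 3851.4 m/s.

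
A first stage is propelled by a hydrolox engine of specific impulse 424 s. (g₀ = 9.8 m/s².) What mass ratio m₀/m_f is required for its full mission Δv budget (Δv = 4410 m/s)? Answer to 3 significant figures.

mass ratio ≈ 2.89

v_e = Isp · g₀ = 424 × 9.8 = 4155.2 m/s.
Rocket equation: m₀/m_f = exp(Δv / v_e) = exp(4410 / 4155.2) = exp(1.0613) = 2.8902.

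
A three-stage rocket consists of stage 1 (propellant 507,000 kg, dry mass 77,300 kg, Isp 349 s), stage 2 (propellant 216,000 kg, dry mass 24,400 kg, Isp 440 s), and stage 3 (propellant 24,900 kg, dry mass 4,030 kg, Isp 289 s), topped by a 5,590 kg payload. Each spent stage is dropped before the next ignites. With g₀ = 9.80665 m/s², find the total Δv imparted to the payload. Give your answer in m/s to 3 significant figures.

Δv ≈ 13300 m/s

Ignition mass of stage 1 = 507,000+77,300 + 216,000+24,400 + 24,900+4,030 + 5,590 = 859,220 kg.
Stage 1: m₀ = 859,220 kg, m_f = 859,220 − 507,000 = 352,220 kg; Δv = 349×9.80665×ln(2.439) = 3422.5×0.8918 ≈ 3052 m/s.
Stage 2: m₀ = 274,920 kg, m_f = 274,920 − 216,000 = 58,920 kg; Δv = 440×9.80665×ln(4.666) = 4314.9×1.5403 ≈ 6646 m/s.
Stage 3: m₀ = 34,520 kg, m_f = 34,520 − 24,900 = 9,620 kg; Δv = 289×9.80665×ln(3.588) = 2834.1×1.2777 ≈ 3621 m/s.
Total Δv = 3052 + 6646 + 3621 = 13319 m/s.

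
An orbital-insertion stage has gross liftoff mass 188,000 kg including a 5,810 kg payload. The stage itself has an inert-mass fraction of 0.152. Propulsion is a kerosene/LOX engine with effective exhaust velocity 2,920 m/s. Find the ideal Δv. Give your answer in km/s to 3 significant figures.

Stage wet mass = m₀ − payload = 188,000 − 5,810 = 182,190 kg.
Stage dry mass = ε × stage wet mass = 0.152 × 182,190 = 27,692.9 kg.
Burnout mass m_f = stage dry + payload = 27,692.9 + 5,810 = 33,502.9 kg.
Δv = v_e · ln(188,000/33,502.9) = 2920.0 × ln(5.611) = 2920.0 × 1.7248 ≈ 5036 m/s.

Δv ≈ 5.04 km/s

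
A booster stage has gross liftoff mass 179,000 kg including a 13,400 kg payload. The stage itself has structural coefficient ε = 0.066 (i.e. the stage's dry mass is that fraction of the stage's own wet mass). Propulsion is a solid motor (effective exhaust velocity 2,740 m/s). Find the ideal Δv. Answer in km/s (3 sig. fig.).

Δv ≈ 5.47 km/s

Stage wet mass = m₀ − payload = 179,000 − 13,400 = 165,600 kg.
Stage dry mass = ε × stage wet mass = 0.066 × 165,600 = 10,929.6 kg.
Burnout mass m_f = stage dry + payload = 10,929.6 + 13,400 = 24,329.6 kg.
By the Tsiolkovsky rocket equation, Δv = v_e · ln(179,000/24,329.6) = 2740.0 × ln(7.357) = 2740.0 × 1.9957 ≈ 5468 m/s.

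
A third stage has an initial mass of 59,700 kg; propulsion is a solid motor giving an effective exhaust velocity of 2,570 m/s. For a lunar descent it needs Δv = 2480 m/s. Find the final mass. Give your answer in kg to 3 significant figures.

From the ideal rocket equation, m₀/m_f = exp(Δv / v_e) = exp(2480 / 2570.0) = exp(0.9650) = 2.6247.
m_f = m₀ / 2.6247 = 59,700 / 2.6247 = 22,745.5 kg.

final mass ≈ 22700 kg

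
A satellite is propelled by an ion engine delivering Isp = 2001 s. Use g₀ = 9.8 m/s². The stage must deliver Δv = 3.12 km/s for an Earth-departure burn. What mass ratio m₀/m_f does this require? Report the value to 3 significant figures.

v_e = Isp · g₀ = 2001 × 9.8 = 19609.8 m/s.
m₀/m_f = exp(Δv / v_e) = exp(3120 / 19609.8) = exp(0.1591) = 1.1725.

mass ratio ≈ 1.17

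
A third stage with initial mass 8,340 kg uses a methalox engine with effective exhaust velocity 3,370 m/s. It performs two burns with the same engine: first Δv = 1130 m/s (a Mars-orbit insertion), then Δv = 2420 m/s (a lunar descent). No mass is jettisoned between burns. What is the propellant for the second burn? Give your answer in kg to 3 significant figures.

propellant for the second burn ≈ 3060 kg

After the first burn: m = 8340 × exp(−1130/3370.0) = 8340 × 0.71512 = 5,964.1 kg.
After the second burn: m = 5,964.1 × exp(−2420/3370.0) = 5,964.1 × 0.48768 = 2,908.57 kg.
Second-burn propellant = 5,964.1 − 2,908.57 = 3,055.53 kg.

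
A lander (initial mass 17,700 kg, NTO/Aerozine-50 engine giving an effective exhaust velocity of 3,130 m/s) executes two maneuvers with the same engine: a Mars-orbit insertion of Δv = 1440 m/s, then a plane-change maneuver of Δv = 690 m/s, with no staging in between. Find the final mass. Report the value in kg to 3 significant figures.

After the first burn: m = 17700 × exp(−1440/3130.0) = 17700 × 0.63124 = 11,172.9 kg.
After the second burn: m = 11,172.9 × exp(−690/3130.0) = 11,172.9 × 0.80216 = 8,962.45 kg.

final mass ≈ 8960 kg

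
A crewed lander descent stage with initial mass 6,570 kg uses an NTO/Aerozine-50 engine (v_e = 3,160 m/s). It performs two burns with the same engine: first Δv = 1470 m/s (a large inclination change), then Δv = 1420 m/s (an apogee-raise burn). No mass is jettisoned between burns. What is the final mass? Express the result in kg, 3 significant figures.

After the first burn: m = 6570 × exp(−1470/3160.0) = 6570 × 0.62802 = 4,126.09 kg.
After the second burn: m = 4,126.09 × exp(−1420/3160.0) = 4,126.09 × 0.63803 = 2,632.57 kg.

final mass ≈ 2630 kg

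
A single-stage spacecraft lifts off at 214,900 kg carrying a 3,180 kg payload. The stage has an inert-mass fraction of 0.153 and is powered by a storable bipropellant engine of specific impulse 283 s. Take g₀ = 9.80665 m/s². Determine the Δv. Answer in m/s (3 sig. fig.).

Δv ≈ 4990 m/s

Stage wet mass = m₀ − payload = 214,900 − 3,180 = 211,720 kg.
Stage dry mass = ε × stage wet mass = 0.153 × 211,720 = 32,393.2 kg.
Burnout mass m_f = stage dry + payload = 32,393.2 + 3,180 = 35,573.2 kg.
v_e = Isp · g₀ = 283 × 9.80665 = 2775.3 m/s.
Using Δv = v_e ln(m₀/m_f): Δv = v_e · ln(214,900/35,573.2) = 2775.3 × ln(6.041) = 2775.3 × 1.7986 ≈ 4992 m/s.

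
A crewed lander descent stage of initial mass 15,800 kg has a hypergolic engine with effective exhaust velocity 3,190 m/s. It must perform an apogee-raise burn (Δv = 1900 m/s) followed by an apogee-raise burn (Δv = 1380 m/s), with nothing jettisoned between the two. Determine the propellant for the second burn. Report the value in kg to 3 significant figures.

After the first burn: m = 15800 × exp(−1900/3190.0) = 15800 × 0.55123 = 8,709.43 kg.
After the second burn: m = 8,709.43 × exp(−1380/3190.0) = 8,709.43 × 0.64882 = 5,650.85 kg.
Second-burn propellant = 8,709.43 − 5,650.85 = 3,058.58 kg.

propellant for the second burn ≈ 3060 kg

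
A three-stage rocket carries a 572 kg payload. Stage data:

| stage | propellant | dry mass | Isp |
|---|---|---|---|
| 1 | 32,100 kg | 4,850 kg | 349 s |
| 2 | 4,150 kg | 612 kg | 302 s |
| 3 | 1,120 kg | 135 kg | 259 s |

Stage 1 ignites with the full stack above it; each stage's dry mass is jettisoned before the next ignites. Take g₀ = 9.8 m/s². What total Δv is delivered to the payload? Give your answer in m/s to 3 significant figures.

Ignition mass of stage 1 = 32,100+4,850 + 4,150+612 + 1,120+135 + 572 = 43,539 kg.
Stage 1: m₀ = 43,539 kg, m_f = 43,539 − 32,100 = 11,439 kg; Δv = 349×9.8×ln(3.806) = 3420.2×1.3366 ≈ 4572 m/s.
Stage 2: m₀ = 6,589 kg, m_f = 6,589 − 4,150 = 2,439 kg; Δv = 302×9.8×ln(2.702) = 2959.6×0.9938 ≈ 2941 m/s.
Stage 3: m₀ = 1,827 kg, m_f = 1,827 − 1,120 = 707 kg; Δv = 259×9.8×ln(2.584) = 2538.2×0.9494 ≈ 2410 m/s.
Total Δv = 4572 + 2941 + 2410 = 9923 m/s.

Δv ≈ 9920 m/s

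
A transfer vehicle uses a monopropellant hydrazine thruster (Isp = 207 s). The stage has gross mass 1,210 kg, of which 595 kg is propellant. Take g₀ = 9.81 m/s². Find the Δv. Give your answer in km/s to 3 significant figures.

v_e = Isp · g₀ = 207 × 9.81 = 2030.7 m/s.
m_f = m₀ − m_prop = 1,210 − 595 = 615 kg.
By the Tsiolkovsky rocket equation, Δv = v_e · ln(m₀/m_f) = 2030.7 × ln(1.967) = 2030.7 × 0.6768 ≈ 1374.3 m/s.

Δv ≈ 1.37 km/s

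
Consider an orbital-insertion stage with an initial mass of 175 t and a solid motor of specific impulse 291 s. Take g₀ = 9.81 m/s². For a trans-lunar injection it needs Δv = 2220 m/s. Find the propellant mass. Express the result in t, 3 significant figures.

v_e = Isp · g₀ = 291 × 9.81 = 2854.7 m/s.
From the ideal rocket equation, m₀/m_f = exp(Δv / v_e) = exp(2220 / 2854.7) = exp(0.7777) = 2.1764.
m_f = 175 / 2.1764 = 80.408 t, so propellant = m₀ − m_f = 175 − 80.408 = 94.592 t.

propellant mass ≈ 94.6 t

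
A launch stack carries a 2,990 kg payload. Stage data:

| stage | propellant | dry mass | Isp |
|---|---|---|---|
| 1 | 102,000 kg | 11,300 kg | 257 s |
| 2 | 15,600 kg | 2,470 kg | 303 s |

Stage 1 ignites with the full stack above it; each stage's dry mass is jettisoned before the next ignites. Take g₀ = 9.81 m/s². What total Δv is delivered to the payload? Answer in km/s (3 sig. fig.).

Ignition mass of stage 1 = 102,000+11,300 + 15,600+2,470 + 2,990 = 134,360 kg.
Stage 1: m₀ = 134,360 kg, m_f = 134,360 − 102,000 = 32,360 kg; Δv = 257×9.81×ln(4.152) = 2521.2×1.4236 ≈ 3589 m/s.
Stage 2: m₀ = 21,060 kg, m_f = 21,060 − 15,600 = 5,460 kg; Δv = 303×9.81×ln(3.857) = 2972.4×1.3499 ≈ 4013 m/s.
Total Δv = 3589 + 4013 = 7602 m/s.

Δv ≈ 7.60 km/s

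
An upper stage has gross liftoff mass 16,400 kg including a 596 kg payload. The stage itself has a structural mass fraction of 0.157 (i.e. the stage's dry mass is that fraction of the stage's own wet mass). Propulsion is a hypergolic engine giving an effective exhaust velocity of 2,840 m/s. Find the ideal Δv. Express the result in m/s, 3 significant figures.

Δv ≈ 4750 m/s

Stage wet mass = m₀ − payload = 16,400 − 596 = 15,804 kg.
Stage dry mass = ε × stage wet mass = 0.157 × 15,804 = 2,481.23 kg.
Burnout mass m_f = stage dry + payload = 2,481.23 + 596 = 3,077.23 kg.
Using Δv = v_e ln(m₀/m_f): Δv = v_e · ln(16,400/3,077.23) = 2840.0 × ln(5.329) = 2840.0 × 1.6733 ≈ 4752 m/s.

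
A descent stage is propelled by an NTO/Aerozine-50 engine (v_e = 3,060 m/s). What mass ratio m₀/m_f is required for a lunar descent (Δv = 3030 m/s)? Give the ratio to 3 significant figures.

Rocket equation: m₀/m_f = exp(Δv / v_e) = exp(3030 / 3060.0) = exp(0.9902) = 2.6918.

mass ratio ≈ 2.69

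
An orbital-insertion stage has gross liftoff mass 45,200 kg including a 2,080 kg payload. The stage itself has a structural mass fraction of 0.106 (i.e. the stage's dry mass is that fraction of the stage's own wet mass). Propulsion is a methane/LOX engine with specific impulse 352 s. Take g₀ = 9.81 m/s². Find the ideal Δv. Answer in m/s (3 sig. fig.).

Stage wet mass = m₀ − payload = 45,200 − 2,080 = 43,120 kg.
Stage dry mass = ε × stage wet mass = 0.106 × 43,120 = 4,570.72 kg.
Burnout mass m_f = stage dry + payload = 4,570.72 + 2,080 = 6,650.72 kg.
v_e = Isp · g₀ = 352 × 9.81 = 3453.1 m/s.
Using Δv = v_e ln(m₀/m_f): Δv = v_e · ln(45,200/6,650.72) = 3453.1 × ln(6.796) = 3453.1 × 1.9164 ≈ 6617 m/s.

Δv ≈ 6620 m/s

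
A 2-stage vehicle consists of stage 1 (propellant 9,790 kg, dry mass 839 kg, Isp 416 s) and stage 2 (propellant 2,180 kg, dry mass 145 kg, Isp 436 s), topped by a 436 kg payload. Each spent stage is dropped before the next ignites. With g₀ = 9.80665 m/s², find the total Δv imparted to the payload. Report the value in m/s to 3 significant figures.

Ignition mass of stage 1 = 9,790+839 + 2,180+145 + 436 = 13,390 kg.
Stage 1: m₀ = 13,390 kg, m_f = 13,390 − 9,790 = 3,600 kg; Δv = 416×9.80665×ln(3.719) = 4079.6×1.3136 ≈ 5359 m/s.
Stage 2: m₀ = 2,761 kg, m_f = 2,761 − 2,180 = 581 kg; Δv = 436×9.80665×ln(4.752) = 4275.7×1.5586 ≈ 6664 m/s.
Total Δv = 5359 + 6664 = 12023 m/s.

Δv ≈ 12000 m/s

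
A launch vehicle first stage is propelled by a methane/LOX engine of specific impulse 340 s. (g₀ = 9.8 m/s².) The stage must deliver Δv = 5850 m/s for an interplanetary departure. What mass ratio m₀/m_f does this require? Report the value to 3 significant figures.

v_e = Isp · g₀ = 340 × 9.8 = 3332.0 m/s.
Rocket equation: m₀/m_f = exp(Δv / v_e) = exp(5850 / 3332.0) = exp(1.7557) = 5.7875.

mass ratio ≈ 5.79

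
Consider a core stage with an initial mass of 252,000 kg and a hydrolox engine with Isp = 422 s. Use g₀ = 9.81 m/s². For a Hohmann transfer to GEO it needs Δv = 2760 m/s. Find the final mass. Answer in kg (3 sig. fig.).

v_e = Isp · g₀ = 422 × 9.81 = 4139.8 m/s.
m₀/m_f = exp(Δv / v_e) = exp(2760 / 4139.8) = exp(0.6667) = 1.9478.
m_f = m₀ / 1.9478 = 252,000 / 1.9478 = 129,377 kg.

final mass ≈ 129000 kg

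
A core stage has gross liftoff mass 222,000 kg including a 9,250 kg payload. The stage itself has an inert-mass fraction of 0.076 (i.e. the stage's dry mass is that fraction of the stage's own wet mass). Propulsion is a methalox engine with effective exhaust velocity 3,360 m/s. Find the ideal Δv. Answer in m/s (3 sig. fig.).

Δv ≈ 7280 m/s

Stage wet mass = m₀ − payload = 222,000 − 9,250 = 212,750 kg.
Stage dry mass = ε × stage wet mass = 0.076 × 212,750 = 16,169 kg.
Burnout mass m_f = stage dry + payload = 16,169 + 9,250 = 25,419 kg.
Rocket equation: Δv = v_e · ln(222,000/25,419) = 3360.0 × ln(8.734) = 3360.0 × 2.1672 ≈ 7282 m/s.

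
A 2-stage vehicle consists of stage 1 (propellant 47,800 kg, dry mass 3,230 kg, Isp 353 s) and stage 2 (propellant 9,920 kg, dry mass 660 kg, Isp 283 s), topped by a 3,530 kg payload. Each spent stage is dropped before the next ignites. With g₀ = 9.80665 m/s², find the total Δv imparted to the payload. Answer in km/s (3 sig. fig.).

Ignition mass of stage 1 = 47,800+3,230 + 9,920+660 + 3,530 = 65,140 kg.
Stage 1: m₀ = 65,140 kg, m_f = 65,140 − 47,800 = 17,340 kg; Δv = 353×9.80665×ln(3.757) = 3461.7×1.3235 ≈ 4582 m/s.
Stage 2: m₀ = 14,110 kg, m_f = 14,110 − 9,920 = 4,190 kg; Δv = 283×9.80665×ln(3.368) = 2775.3×1.2142 ≈ 3370 m/s.
Total Δv = 4582 + 3370 = 7952 m/s.

Δv ≈ 7.95 km/s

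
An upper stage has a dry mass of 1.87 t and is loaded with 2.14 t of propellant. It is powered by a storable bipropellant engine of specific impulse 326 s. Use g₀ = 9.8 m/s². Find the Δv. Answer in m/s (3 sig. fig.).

v_e = Isp · g₀ = 326 × 9.8 = 3194.8 m/s.
m₀ = m_dry + m_prop = 1.87 + 2.14 = 4.01 t.
By the Tsiolkovsky rocket equation, Δv = v_e · ln(m₀/m_f) = 3194.8 × ln(2.144) = 3194.8 × 0.7629 ≈ 2437.2 m/s.

Δv ≈ 2440 m/s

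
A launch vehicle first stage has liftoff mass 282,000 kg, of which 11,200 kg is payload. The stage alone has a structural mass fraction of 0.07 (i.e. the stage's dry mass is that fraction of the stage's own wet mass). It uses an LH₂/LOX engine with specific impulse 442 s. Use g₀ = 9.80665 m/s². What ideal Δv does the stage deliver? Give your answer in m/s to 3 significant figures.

Stage wet mass = m₀ − payload = 282,000 − 11,200 = 270,800 kg.
Stage dry mass = ε × stage wet mass = 0.07 × 270,800 = 18,956 kg.
Burnout mass m_f = stage dry + payload = 18,956 + 11,200 = 30,156 kg.
v_e = Isp · g₀ = 442 × 9.80665 = 4334.5 m/s.
Δv = v_e · ln(282,000/30,156) = 4334.5 × ln(9.351) = 4334.5 × 2.2355 ≈ 9690 m/s.

Δv ≈ 9690 m/s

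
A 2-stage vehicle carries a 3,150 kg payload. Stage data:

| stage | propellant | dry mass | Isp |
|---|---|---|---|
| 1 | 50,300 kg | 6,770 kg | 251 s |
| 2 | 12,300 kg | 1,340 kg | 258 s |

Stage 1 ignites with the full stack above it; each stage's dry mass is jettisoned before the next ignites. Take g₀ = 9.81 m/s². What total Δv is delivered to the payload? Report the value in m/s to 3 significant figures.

Ignition mass of stage 1 = 50,300+6,770 + 12,300+1,340 + 3,150 = 73,860 kg.
Stage 1: m₀ = 73,860 kg, m_f = 73,860 − 50,300 = 23,560 kg; Δv = 251×9.81×ln(3.135) = 2462.3×1.1426 ≈ 2813 m/s.
Stage 2: m₀ = 16,790 kg, m_f = 16,790 − 12,300 = 4,490 kg; Δv = 258×9.81×ln(3.739) = 2531.0×1.3189 ≈ 3338 m/s.
Total Δv = 2813 + 3338 = 6151 m/s.

Δv ≈ 6150 m/s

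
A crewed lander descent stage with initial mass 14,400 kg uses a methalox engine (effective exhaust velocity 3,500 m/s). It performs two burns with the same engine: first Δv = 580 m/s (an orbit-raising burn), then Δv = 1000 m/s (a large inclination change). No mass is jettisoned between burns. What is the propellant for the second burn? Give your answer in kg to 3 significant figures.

After the first burn: m = 14400 × exp(−580/3500.0) = 14400 × 0.84729 = 12,201 kg.
After the second burn: m = 12,201 × exp(−1000/3500.0) = 12,201 × 0.75148 = 9,168.81 kg.
Second-burn propellant = 12,201 − 9,168.81 = 3,032.19 kg.

propellant for the second burn ≈ 3030 kg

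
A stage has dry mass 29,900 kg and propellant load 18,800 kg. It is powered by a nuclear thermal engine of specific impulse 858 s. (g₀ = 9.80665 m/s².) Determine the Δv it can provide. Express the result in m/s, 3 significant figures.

v_e = Isp · g₀ = 858 × 9.80665 = 8414.1 m/s.
m₀ = m_dry + m_prop = 29,900 + 18,800 = 48,700 kg.
From the ideal rocket equation, Δv = v_e · ln(m₀/m_f) = 8414.1 × ln(1.629) = 8414.1 × 0.4878 ≈ 4104.6 m/s.

Δv ≈ 4100 m/s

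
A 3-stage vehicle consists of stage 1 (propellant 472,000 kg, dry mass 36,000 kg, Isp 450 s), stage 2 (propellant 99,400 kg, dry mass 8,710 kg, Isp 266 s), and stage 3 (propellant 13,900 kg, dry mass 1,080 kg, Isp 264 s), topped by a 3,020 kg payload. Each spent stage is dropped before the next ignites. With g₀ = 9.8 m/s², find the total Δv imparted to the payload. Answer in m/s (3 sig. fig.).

Δv ≈ 13900 m/s

Ignition mass of stage 1 = 472,000+36,000 + 99,400+8,710 + 13,900+1,080 + 3,020 = 634,110 kg.
Stage 1: m₀ = 634,110 kg, m_f = 634,110 − 472,000 = 162,110 kg; Δv = 450×9.8×ln(3.912) = 4410.0×1.3639 ≈ 6015 m/s.
Stage 2: m₀ = 126,110 kg, m_f = 126,110 − 99,400 = 26,710 kg; Δv = 266×9.8×ln(4.721) = 2606.8×1.5521 ≈ 4046 m/s.
Stage 3: m₀ = 18,000 kg, m_f = 18,000 − 13,900 = 4,100 kg; Δv = 264×9.8×ln(4.39) = 2587.2×1.4794 ≈ 3827 m/s.
Total Δv = 6015 + 4046 + 3827 = 13888 m/s.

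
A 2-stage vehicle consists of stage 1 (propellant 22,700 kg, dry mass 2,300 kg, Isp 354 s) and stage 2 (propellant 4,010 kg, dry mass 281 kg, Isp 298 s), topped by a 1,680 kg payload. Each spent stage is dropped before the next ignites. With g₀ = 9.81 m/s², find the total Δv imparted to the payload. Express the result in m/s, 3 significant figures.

Ignition mass of stage 1 = 22,700+2,300 + 4,010+281 + 1,680 = 30,971 kg.
Stage 1: m₀ = 30,971 kg, m_f = 30,971 − 22,700 = 8,271 kg; Δv = 354×9.81×ln(3.745) = 3472.7×1.3203 ≈ 4585 m/s.
Stage 2: m₀ = 5,971 kg, m_f = 5,971 − 4,010 = 1,961 kg; Δv = 298×9.81×ln(3.045) = 2923.4×1.1135 ≈ 3255 m/s.
Total Δv = 4585 + 3255 = 7840 m/s.

Δv ≈ 7840 m/s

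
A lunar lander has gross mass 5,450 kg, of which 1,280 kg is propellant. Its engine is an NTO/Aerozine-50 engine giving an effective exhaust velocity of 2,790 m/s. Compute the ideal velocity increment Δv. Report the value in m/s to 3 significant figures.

m_f = m₀ − m_prop = 5,450 − 1,280 = 4,170 kg.
Rocket equation: Δv = v_e · ln(m₀/m_f) = 2790.0 × ln(1.307) = 2790.0 × 0.2677 ≈ 746.9 m/s.

Δv ≈ 747 m/s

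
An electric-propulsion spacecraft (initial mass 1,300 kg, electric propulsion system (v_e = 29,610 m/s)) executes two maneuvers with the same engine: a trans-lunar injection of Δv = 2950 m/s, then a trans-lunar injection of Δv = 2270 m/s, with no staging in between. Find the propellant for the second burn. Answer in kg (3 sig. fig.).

propellant for the second burn ≈ 86.8 kg

After the first burn: m = 1300 × exp(−2950/29610.0) = 1300 × 0.90517 = 1,176.72 kg.
After the second burn: m = 1,176.72 × exp(−2270/29610.0) = 1,176.72 × 0.92620 = 1,089.88 kg.
Second-burn propellant = 1,176.72 − 1,089.88 = 86.84 kg.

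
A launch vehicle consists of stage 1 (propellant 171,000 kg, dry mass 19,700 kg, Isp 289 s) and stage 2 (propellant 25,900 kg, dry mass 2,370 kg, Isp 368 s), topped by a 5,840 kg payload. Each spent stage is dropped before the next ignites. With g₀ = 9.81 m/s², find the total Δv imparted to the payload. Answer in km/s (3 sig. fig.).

Δv ≈ 9.20 km/s

Ignition mass of stage 1 = 171,000+19,700 + 25,900+2,370 + 5,840 = 224,810 kg.
Stage 1: m₀ = 224,810 kg, m_f = 224,810 − 171,000 = 53,810 kg; Δv = 289×9.81×ln(4.178) = 2835.1×1.4298 ≈ 4054 m/s.
Stage 2: m₀ = 34,110 kg, m_f = 34,110 − 25,900 = 8,210 kg; Δv = 368×9.81×ln(4.155) = 3610.1×1.4242 ≈ 5142 m/s.
Total Δv = 4054 + 5142 = 9196 m/s.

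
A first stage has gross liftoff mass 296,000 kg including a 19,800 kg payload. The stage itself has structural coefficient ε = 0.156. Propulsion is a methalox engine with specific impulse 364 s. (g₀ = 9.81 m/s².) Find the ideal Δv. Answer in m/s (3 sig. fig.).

Δv ≈ 5530 m/s

Stage wet mass = m₀ − payload = 296,000 − 19,800 = 276,200 kg.
Stage dry mass = ε × stage wet mass = 0.156 × 276,200 = 43,087.2 kg.
Burnout mass m_f = stage dry + payload = 43,087.2 + 19,800 = 62,887.2 kg.
v_e = Isp · g₀ = 364 × 9.81 = 3570.8 m/s.
By the Tsiolkovsky rocket equation, Δv = v_e · ln(296,000/62,887.2) = 3570.8 × ln(4.707) = 3570.8 × 1.5490 ≈ 5531 m/s.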